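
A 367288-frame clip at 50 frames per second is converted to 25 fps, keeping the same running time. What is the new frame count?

Target frames = source frames × (target rate / source rate) = 367288 × (25)/(50) = 367288 × 1/2 = 183644.

183644 frames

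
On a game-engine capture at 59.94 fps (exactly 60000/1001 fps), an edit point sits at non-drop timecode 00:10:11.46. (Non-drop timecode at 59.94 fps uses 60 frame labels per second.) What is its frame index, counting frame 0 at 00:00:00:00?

frame 36706

Total seconds to the label: (0 × 3600 + 10 × 60 + 11) = 611.
Frame index = 611 × 60 + 46 = 36706.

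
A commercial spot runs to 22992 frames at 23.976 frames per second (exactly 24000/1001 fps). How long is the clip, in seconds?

Running time = 22992 / (24000/1001) = 958.958 s.

958.958 seconds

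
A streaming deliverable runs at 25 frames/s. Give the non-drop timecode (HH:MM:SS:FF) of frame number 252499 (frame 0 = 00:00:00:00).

252499 ÷ 25 = 10099 full seconds, remainder 24 frames.
10099 s = 2 h 48 min 19 s.
Timecode: 02:48:19:24.

02:48:19:24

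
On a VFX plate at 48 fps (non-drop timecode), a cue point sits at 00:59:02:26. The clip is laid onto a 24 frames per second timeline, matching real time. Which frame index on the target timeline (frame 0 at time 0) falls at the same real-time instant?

Source frame index: (0×3600 + 59×60 + 2) × 48 + 26 = 170042.
Real time: 170042 / (48) = 85021/24 s.
Target frame: (85021/24) × (24) = 85021.

frame 85021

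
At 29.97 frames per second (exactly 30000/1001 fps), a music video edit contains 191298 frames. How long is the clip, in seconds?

Running time = 191298 / (30000/1001) = 6382.9766 s.

6382.9766 seconds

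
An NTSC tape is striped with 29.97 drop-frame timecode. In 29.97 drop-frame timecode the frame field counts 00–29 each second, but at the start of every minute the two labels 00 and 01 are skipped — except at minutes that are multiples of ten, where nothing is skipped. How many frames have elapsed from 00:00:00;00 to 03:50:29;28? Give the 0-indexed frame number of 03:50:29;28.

414484

Complete 10-minute blocks: 23, each 17982 frames → 413586.
Remaining 0 whole minutes in the current block: 0 frames.
Within the current minute: 29 × 30 + 28 = 898. Total = 413586 + 0 + 898 = 414484.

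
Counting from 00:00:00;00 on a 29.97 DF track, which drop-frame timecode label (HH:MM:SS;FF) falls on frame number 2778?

Ten DF minutes hold 17982 frames, so frame 2778 lies in block 0 (frames 0–17981) with 2778 frames into that block.
The block's first minute is 1800 frames and the rest 1798 each; 2778 frames reaches minute 1, so 0 × 18 + 1 × 2 = 2 labels have been skipped so far.
Adding those back, label number 2778 + 2 = 2780 at 30 labels/s is 92 s + 20 f = 0 h 1 min 32 s frame 20, i.e. 00:01:32;20.

00:01:32;20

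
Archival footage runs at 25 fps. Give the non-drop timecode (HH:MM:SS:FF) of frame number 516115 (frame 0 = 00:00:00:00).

516115 ÷ 25 = 20644 full seconds, remainder 15 frames.
20644 s = 5 h 44 min 4 s.
Timecode: 05:44:04:15.

05:44:04:15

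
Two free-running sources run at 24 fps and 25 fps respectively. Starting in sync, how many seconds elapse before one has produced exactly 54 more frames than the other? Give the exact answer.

54 seconds

The gap grows by |25 − 24| = 1 frame per second.
Time for a 54-frame gap: 54 ÷ (1) = 54 s.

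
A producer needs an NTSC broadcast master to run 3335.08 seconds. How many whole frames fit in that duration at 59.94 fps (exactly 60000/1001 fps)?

199904 frames

Frames = 3335.08 × 60000/1001 = 28586400/143 ≈ 199904.8951.
Complete frames: 199904.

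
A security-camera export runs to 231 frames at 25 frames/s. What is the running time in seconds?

9.24 seconds

Running time = 231 / (25) = 9.24 s.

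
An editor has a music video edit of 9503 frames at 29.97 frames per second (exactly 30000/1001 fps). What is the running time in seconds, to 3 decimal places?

317.083 seconds

Running time = 9503 × 1001/30000 = 9512503/30000 s ≈ 317.083 s.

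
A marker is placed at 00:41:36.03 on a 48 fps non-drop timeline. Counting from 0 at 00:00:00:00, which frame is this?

Total seconds to the label: (0 × 3600 + 41 × 60 + 36) = 2496.
Frame index = 2496 × 48 + 3 = 119811.

frame 119811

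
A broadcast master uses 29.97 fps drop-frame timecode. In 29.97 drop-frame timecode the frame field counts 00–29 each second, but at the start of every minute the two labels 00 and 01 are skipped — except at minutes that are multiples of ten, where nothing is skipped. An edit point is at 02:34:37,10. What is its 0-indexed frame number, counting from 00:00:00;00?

278042

As if non-drop at 30 labels/s: (2 × 3600 + 34 × 60 + 37) × 30 + 10 = 278320.
Minute boundaries passed: 154; those not divisible by 10: 154 − 15 = 139; dropped labels = 2 × 139 = 278.
Actual frame index = 278320 − 278 = 278042.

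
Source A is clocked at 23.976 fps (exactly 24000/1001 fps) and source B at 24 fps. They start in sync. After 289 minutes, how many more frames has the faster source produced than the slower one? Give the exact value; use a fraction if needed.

289 min = 17340 s.
A emits 24000/1001 × 17340 = 416160000/1001 frames; B emits 24 × 17340 = 416160.
Difference = 416160/1001 frames (≈ 415.7443); B is ahead of A.

416160/1001 frames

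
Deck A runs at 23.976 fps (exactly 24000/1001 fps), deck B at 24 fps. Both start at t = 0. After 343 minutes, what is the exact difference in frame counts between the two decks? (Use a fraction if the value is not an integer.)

343 min = 20580 s.
A emits 24000/1001 × 20580 = 70560000/143 frames; B emits 24 × 20580 = 493920.
Difference = 70560/143 frames (≈ 493.4266); B is ahead of A.

70560/143 frames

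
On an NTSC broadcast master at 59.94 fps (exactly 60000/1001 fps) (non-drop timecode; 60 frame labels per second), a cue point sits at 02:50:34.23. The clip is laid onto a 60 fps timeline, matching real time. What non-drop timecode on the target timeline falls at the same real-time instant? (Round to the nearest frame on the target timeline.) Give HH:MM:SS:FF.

02:50:44:37

Source frame index: (2×3600 + 50×60 + 34) × 60 + 23 = 614063.
Real time: 614063 / (60000/1001) = 614677063/60000 s.
Target frame: (614677063/60000) × (60) = 614677063/1000 ≈ 614677.063 → 614677.
At 60 labels/s: frame 614677 → 02:50:44:37.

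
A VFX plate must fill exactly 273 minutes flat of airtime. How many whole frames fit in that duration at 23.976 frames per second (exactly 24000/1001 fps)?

392727 frames

273 min = 16380 s.
Frames = 16380 × 24000/1001 = 4320000/11 ≈ 392727.2727.
Complete frames: 392727.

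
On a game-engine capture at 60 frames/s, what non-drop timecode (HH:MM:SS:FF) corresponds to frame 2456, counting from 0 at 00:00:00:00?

2456 ÷ 60 = 40 full seconds, remainder 56 frames.
40 s = 0 h 0 min 40 s.
Timecode: 00:00:40:56.

00:00:40:56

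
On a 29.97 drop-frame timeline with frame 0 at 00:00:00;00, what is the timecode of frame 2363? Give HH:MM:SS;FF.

Ten DF minutes hold 17982 frames, so frame 2363 lies in block 0 (frames 0–17981) with 2363 frames into that block.
The block's first minute is 1800 frames and the rest 1798 each; 2363 frames reaches minute 1, so 0 × 18 + 1 × 2 = 2 labels have been skipped so far.
Adding those back, label number 2363 + 2 = 2365 at 30 labels/s is 78 s + 25 f = 0 h 1 min 18 s frame 25, i.e. 00:01:18;25.

00:01:18;25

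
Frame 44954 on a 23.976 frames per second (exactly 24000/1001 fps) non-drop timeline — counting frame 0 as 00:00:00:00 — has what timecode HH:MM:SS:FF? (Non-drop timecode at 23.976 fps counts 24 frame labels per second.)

44954 ÷ 24 = 1873 full seconds, remainder 2 frames.
1873 s = 0 h 31 min 13 s.
Timecode: 00:31:13:02.

00:31:13:02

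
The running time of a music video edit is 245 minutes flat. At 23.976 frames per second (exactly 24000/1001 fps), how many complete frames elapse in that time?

352447 frames

245 min = 14700 s.
Frames = 14700 × 24000/1001 = 50400000/143 ≈ 352447.5524.
Complete frames: 352447.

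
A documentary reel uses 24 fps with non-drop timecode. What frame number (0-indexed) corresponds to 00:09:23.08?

frame 13520

Total seconds to the label: (0 × 3600 + 9 × 60 + 23) = 563.
Frame index = 563 × 24 + 8 = 13520.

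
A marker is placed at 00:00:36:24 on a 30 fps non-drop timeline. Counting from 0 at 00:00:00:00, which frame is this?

frame 1104

Total seconds to the label: (0 × 3600 + 0 × 60 + 36) = 36.
Frame index = 36 × 30 + 24 = 1104.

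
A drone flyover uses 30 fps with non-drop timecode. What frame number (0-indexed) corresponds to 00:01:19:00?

frame 2370

Total seconds to the label: (0 × 3600 + 1 × 60 + 19) = 79.
Frame index = 79 × 30 + 0 = 2370.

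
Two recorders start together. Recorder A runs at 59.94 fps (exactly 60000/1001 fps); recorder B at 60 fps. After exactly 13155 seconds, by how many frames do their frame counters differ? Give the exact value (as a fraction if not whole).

789300/1001 frames

A emits 60000/1001 × 13155 = 789300000/1001 frames; B emits 60 × 13155 = 789300.
Difference = 789300/1001 frames (≈ 788.5115); B is ahead of A.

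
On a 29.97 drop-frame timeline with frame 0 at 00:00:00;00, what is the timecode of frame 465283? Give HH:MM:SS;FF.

04:18:44;29

Each 10-minute DF block holds 10 × 60 × 30 − 9 × 2 = 17982 frames. 465283 ÷ 17982 → 25 full blocks, remainder 15733.
Within the partial block the first minute is 1800 frames and each further minute 1798, so 8 further minute boundaries passed. Total skipped labels = 18 × 25 + 2 × 8 = 466.
Non-drop label index = 465283 + 466 = 465749; at 30 labels/s that is 04:18:44:29, i.e. DF 04:18:44;29.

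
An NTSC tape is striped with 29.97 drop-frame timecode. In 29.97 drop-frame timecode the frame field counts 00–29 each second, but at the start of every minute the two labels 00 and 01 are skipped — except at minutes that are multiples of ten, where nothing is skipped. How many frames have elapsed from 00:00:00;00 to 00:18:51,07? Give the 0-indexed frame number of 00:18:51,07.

33903

Complete 10-minute blocks: 1, each 17982 frames → 17982.
Remaining 8 whole minutes in the current block: 1800 + 7 × 1798 = 14386 frames.
Within the current minute: 51 × 30 + 7 − 2 = 1535 (labels ;00/;01 skipped at this minute). Total = 17982 + 14386 + 1535 = 33903.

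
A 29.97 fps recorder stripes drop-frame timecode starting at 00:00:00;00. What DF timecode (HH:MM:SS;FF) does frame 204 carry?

Ten DF minutes hold 17982 frames, so frame 204 lies in block 0 (frames 0–17981) with 204 frames into that block.
The block's first minute is 1800 frames and the rest 1798 each; 204 frames reaches minute 0, so 0 × 18 + 0 × 2 = 0 labels have been skipped so far.
Adding those back, label number 204 + 0 = 204 at 30 labels/s is 6 s + 24 f = 0 h 0 min 6 s frame 24, i.e. 00:00:06;24.

00:00:06;24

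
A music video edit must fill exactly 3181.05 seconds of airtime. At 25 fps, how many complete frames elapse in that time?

79526 frames

Frames = 3181.05 × 25 = 318105/4 ≈ 79526.2500.
Complete frames: 79526.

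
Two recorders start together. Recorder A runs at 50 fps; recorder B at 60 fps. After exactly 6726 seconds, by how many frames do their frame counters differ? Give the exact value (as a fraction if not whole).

A emits 50 × 6726 = 336300 frames; B emits 60 × 6726 = 403560.
Difference = 67260 frames; B is ahead of A.

67260 frames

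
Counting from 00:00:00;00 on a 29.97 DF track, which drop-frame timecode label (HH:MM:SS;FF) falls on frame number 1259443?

Each 10-minute DF block holds 10 × 60 × 30 − 9 × 2 = 17982 frames. 1259443 ÷ 17982 → 70 full blocks, remainder 703.
Within the partial block the first minute is 1800 frames and each further minute 1798, so 0 further minute boundaries passed. Total skipped labels = 18 × 70 + 2 × 0 = 1260.
Non-drop label index = 1259443 + 1260 = 1260703; at 30 labels/s that is 11:40:23:13, i.e. DF 11:40:23;13.

11:40:23;13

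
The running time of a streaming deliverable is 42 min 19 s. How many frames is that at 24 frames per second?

42 min 19 s = 2539 s.
Frames = 2539 × 24 = 60936.

60936 frames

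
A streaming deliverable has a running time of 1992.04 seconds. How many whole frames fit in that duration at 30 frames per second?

59761 frames

Frames = 1992.04 × 30 = 298806/5 ≈ 59761.2000.
Complete frames: 59761.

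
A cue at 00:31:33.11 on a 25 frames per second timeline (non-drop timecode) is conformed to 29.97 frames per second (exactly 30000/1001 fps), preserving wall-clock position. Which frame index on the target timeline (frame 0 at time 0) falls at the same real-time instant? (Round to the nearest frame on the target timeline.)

frame 56746

Source frame index: (0×3600 + 31×60 + 33) × 25 + 11 = 47336.
Real time: 47336 / (25) = 47336/25 s.
Target frame: (47336/25) × (30000/1001) = 56803200/1001 ≈ 56746.454 → 56746.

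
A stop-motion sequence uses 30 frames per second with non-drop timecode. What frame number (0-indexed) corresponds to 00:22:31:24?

40554

Total seconds to the label: (0 × 3600 + 22 × 60 + 31) = 1351.
Frame index = 1351 × 30 + 24 = 40554.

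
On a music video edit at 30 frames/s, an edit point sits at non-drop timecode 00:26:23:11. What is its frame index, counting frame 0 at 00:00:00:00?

47501

Total seconds to the label: (0 × 3600 + 26 × 60 + 23) = 1583.
Frame index = 1583 × 30 + 11 = 47501.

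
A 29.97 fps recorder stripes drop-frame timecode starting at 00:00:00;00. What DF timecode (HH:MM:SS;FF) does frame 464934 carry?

04:18:33;10

Each 10-minute DF block holds 10 × 60 × 30 − 9 × 2 = 17982 frames. 464934 ÷ 17982 → 25 full blocks, remainder 15384.
Within the partial block the first minute is 1800 frames and each further minute 1798, so 8 further minute boundaries passed. Total skipped labels = 18 × 25 + 2 × 8 = 466.
Non-drop label index = 464934 + 466 = 465400; at 30 labels/s that is 04:18:33:10, i.e. DF 04:18:33;10.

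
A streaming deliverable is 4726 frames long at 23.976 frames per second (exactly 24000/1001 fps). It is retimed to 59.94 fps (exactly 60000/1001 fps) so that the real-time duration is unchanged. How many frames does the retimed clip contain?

11815 frames

Target frames = source frames × (target rate / source rate) = 4726 × (60000/1001)/(24000/1001) = 4726 × 5/2 = 11815.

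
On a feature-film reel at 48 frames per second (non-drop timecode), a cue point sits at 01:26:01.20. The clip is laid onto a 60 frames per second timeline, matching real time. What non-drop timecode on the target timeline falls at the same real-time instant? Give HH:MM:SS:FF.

01:26:01:25

Source frame index: (1×3600 + 26×60 + 1) × 48 + 20 = 247748.
Real time: 247748 / (48) = 61937/12 s.
Target frame: (61937/12) × (60) = 309685.
At 60 labels/s: frame 309685 → 01:26:01:25.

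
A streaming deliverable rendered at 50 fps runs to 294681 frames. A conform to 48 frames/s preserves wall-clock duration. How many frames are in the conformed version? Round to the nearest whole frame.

282894 frames

Frames at target rate = 294681 × (48) / (50) = 7072344/25 ≈ 282893.760.
Nearest whole frame: 282894.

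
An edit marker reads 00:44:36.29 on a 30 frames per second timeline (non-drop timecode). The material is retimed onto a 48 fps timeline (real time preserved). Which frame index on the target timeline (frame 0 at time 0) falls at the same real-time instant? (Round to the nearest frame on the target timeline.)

Source frame index: (0×3600 + 44×60 + 36) × 30 + 29 = 80309.
Real time: 80309 / (30) = 80309/30 s.
Target frame: (80309/30) × (48) = 642472/5 ≈ 128494.400 → 128494.

frame 128494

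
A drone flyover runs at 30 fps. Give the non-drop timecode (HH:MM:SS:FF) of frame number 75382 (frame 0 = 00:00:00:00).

00:41:52:22

75382 ÷ 30 = 2512 full seconds, remainder 22 frames.
2512 s = 0 h 41 min 52 s.
Timecode: 00:41:52:22.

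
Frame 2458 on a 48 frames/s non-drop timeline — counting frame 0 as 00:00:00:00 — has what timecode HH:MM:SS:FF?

00:00:51:10

2458 ÷ 48 = 51 full seconds, remainder 10 frames.
51 s = 0 h 0 min 51 s.
Timecode: 00:00:51:10.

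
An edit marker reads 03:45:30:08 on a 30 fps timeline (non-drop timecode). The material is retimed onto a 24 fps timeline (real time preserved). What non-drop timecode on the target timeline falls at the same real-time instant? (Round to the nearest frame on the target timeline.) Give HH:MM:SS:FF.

Source frame index: (3×3600 + 45×60 + 30) × 30 + 8 = 405908.
Real time: 405908 / (30) = 202954/15 s.
Target frame: (202954/15) × (24) = 1623632/5 ≈ 324726.400 → 324726.
At 24 labels/s: frame 324726 → 03:45:30:06.

03:45:30:06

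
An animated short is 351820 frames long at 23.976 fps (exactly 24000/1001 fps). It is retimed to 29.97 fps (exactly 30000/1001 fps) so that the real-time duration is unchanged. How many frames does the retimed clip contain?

439775 frames

Target frames = source frames × (target rate / source rate) = 351820 × (30000/1001)/(24000/1001) = 351820 × 5/4 = 439775.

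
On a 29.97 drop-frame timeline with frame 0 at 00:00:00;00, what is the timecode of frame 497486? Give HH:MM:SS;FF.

Ten DF minutes hold 17982 frames, so frame 497486 lies in block 27 (frames 485514–503495) with 11972 frames into that block.
The block's first minute is 1800 frames and the rest 1798 each; 11972 frames reaches minute 6, so 27 × 18 + 6 × 2 = 498 labels have been skipped so far.
Adding those back, label number 497486 + 498 = 497984 at 30 labels/s is 16599 s + 14 f = 4 h 36 min 39 s frame 14, i.e. 04:36:39;14.

04:36:39;14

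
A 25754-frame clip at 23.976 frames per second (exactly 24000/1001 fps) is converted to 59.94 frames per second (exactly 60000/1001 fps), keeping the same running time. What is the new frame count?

Target frames = source frames × (target rate / source rate) = 25754 × (60000/1001)/(24000/1001) = 25754 × 5/2 = 64385.

64385 frames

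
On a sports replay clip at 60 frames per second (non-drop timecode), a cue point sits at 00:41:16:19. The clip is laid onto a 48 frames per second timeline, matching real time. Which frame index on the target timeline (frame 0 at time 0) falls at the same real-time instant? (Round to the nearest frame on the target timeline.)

Source frame index: (0×3600 + 41×60 + 16) × 60 + 19 = 148579.
Real time: 148579 / (60) = 148579/60 s.
Target frame: (148579/60) × (48) = 594316/5 ≈ 118863.200 → 118863.

frame 118863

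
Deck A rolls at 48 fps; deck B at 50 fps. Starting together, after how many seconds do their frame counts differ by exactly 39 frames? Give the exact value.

The gap grows by |50 − 48| = 2 frames per second.
Time for a 39-frame gap: 39 ÷ (2) = 19.5 s.

19.5 seconds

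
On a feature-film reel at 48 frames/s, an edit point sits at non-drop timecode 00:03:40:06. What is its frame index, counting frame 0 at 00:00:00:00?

Total seconds to the label: (0 × 3600 + 3 × 60 + 40) = 220.
Frame index = 220 × 48 + 6 = 10566.

frame 10566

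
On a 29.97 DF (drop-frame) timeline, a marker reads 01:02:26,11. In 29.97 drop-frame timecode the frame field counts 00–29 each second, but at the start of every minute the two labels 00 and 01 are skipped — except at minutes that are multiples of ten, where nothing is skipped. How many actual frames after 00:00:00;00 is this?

112279

As if non-drop at 30 labels/s: (1 × 3600 + 2 × 60 + 26) × 30 + 11 = 112391.
Minute boundaries passed: 62; those not divisible by 10: 62 − 6 = 56; dropped labels = 2 × 56 = 112.
Actual frame index = 112391 − 112 = 112279.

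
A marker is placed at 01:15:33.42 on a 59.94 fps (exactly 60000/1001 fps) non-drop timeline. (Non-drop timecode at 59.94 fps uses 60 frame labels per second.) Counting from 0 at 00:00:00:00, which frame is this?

272022

Total seconds to the label: (1 × 3600 + 15 × 60 + 33) = 4533.
Frame index = 4533 × 60 + 42 = 272022.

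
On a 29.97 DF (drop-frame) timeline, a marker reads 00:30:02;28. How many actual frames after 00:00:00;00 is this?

As if non-drop at 30 labels/s: (0 × 3600 + 30 × 60 + 2) × 30 + 28 = 54088.
Minute boundaries passed: 30; those not divisible by 10: 30 − 3 = 27; dropped labels = 2 × 27 = 54.
Actual frame index = 54088 − 54 = 54034.

54034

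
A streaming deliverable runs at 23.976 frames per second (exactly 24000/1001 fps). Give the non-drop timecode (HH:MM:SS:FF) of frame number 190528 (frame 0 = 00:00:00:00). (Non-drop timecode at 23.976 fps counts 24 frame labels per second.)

190528 ÷ 24 = 7938 full seconds, remainder 16 frames.
7938 s = 2 h 12 min 18 s.
Timecode: 02:12:18:16.

02:12:18:16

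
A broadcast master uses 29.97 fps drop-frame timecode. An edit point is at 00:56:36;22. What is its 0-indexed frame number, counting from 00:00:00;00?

101800

As if non-drop at 30 labels/s: (0 × 3600 + 56 × 60 + 36) × 30 + 22 = 101902.
Minute boundaries passed: 56; those not divisible by 10: 56 − 5 = 51; dropped labels = 2 × 51 = 102.
Actual frame index = 101902 − 102 = 101800.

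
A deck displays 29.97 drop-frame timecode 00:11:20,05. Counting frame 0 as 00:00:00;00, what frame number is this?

As if non-drop at 30 labels/s: (0 × 3600 + 11 × 60 + 20) × 30 + 5 = 20405.
Minute boundaries passed: 11; those not divisible by 10: 11 − 1 = 10; dropped labels = 2 × 10 = 20.
Actual frame index = 20405 − 20 = 20385.

20385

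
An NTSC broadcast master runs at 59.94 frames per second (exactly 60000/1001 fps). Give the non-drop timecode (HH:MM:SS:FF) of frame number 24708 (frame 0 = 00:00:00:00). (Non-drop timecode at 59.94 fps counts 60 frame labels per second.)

00:06:51:48

24708 ÷ 60 = 411 full seconds, remainder 48 frames.
411 s = 0 h 6 min 51 s.
Timecode: 00:06:51:48.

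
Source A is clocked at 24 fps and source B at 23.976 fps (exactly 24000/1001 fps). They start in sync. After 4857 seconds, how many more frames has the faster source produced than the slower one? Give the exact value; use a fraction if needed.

A emits 24 × 4857 = 116568 frames; B emits 24000/1001 × 4857 = 116568000/1001.
Difference = 116568/1001 frames (≈ 116.4515); B is behind A.

116568/1001 frames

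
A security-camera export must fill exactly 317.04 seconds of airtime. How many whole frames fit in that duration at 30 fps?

Frames = 317.04 × 30 = 47556/5 ≈ 9511.2000.
Complete frames: 9511.

9511 frames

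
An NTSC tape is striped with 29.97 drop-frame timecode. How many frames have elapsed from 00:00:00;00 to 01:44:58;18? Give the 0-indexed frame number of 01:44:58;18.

188770

As if non-drop at 30 labels/s: (1 × 3600 + 44 × 60 + 58) × 30 + 18 = 188958.
Minute boundaries passed: 104; those not divisible by 10: 104 − 10 = 94; dropped labels = 2 × 94 = 188.
Actual frame index = 188958 − 188 = 188770.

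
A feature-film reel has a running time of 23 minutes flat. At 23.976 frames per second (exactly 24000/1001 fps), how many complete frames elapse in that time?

33086 frames

23 min = 1380 s.
Frames = 1380 × 24000/1001 = 33120000/1001 ≈ 33086.9131.
Complete frames: 33086.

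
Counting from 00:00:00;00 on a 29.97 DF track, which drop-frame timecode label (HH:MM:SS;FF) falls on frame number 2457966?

Each 10-minute DF block holds 10 × 60 × 30 − 9 × 2 = 17982 frames. 2457966 ÷ 17982 → 136 full blocks, remainder 12414.
Within the partial block the first minute is 1800 frames and each further minute 1798, so 6 further minute boundaries passed. Total skipped labels = 18 × 136 + 2 × 6 = 2460.
Non-drop label index = 2457966 + 2460 = 2460426; at 30 labels/s that is 22:46:54:06, i.e. DF 22:46:54;06.

22:46:54;06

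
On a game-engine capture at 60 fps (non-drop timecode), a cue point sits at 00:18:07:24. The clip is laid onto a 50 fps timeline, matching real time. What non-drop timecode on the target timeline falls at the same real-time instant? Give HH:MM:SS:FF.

Source frame index: (0×3600 + 18×60 + 7) × 60 + 24 = 65244.
Real time: 65244 / (60) = 5437/5 s.
Target frame: (5437/5) × (50) = 54370.
At 50 labels/s: frame 54370 → 00:18:07:20.

00:18:07:20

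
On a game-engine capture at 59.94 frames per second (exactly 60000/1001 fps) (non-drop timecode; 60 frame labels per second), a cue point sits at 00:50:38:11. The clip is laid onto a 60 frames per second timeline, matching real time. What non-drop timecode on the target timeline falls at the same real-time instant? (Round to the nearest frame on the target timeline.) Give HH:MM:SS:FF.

00:50:41:13

Source frame index: (0×3600 + 50×60 + 38) × 60 + 11 = 182291.
Real time: 182291 / (60000/1001) = 182473291/60000 s.
Target frame: (182473291/60000) × (60) = 182473291/1000 ≈ 182473.291 → 182473.
At 60 labels/s: frame 182473 → 00:50:41:13.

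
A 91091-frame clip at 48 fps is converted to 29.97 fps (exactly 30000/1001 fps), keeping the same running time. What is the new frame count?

56875 frames

Target frames = source frames × (target rate / source rate) = 91091 × (30000/1001)/(48) = 91091 × 625/1001 = 56875.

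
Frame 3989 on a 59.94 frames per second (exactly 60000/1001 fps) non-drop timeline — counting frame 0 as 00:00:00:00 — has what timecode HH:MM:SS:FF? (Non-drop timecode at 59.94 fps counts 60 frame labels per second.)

00:01:06:29

3989 ÷ 60 = 66 full seconds, remainder 29 frames.
66 s = 0 h 1 min 6 s.
Timecode: 00:01:06:29.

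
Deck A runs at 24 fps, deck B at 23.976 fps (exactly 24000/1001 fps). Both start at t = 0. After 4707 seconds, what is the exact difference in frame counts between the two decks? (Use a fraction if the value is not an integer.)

112968/1001 frames

A emits 24 × 4707 = 112968 frames; B emits 24000/1001 × 4707 = 112968000/1001.
Difference = 112968/1001 frames (≈ 112.8551); B is behind A.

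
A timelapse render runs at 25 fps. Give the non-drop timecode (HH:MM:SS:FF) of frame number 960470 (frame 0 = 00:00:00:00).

960470 ÷ 25 = 38418 full seconds, remainder 20 frames.
38418 s = 10 h 40 min 18 s.
Timecode: 10:40:18:20.

10:40:18:20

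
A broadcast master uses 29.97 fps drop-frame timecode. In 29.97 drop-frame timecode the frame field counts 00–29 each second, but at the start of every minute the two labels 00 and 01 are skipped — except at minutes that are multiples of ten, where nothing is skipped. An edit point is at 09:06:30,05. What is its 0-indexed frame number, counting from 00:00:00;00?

As if non-drop at 30 labels/s: (9 × 3600 + 6 × 60 + 30) × 30 + 5 = 983705.
Minute boundaries passed: 546; those not divisible by 10: 546 − 54 = 492; dropped labels = 2 × 492 = 984.
Actual frame index = 983705 − 984 = 982721.

982721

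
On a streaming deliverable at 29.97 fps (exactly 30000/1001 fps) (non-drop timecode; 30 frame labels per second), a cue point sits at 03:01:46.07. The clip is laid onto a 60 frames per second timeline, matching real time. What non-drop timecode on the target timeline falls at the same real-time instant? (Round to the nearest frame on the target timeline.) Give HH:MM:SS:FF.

Source frame index: (3×3600 + 1×60 + 46) × 30 + 7 = 327187.
Real time: 327187 / (30000/1001) = 327514187/30000 s.
Target frame: (327514187/30000) × (60) = 327514187/500 ≈ 655028.374 → 655028.
At 60 labels/s: frame 655028 → 03:01:57:08.

03:01:57:08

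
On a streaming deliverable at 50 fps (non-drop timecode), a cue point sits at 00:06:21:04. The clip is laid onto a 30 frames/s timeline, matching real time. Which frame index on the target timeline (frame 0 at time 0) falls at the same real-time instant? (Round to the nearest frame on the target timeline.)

frame 11432

Source frame index: (0×3600 + 6×60 + 21) × 50 + 4 = 19054.
Real time: 19054 / (50) = 9527/25 s.
Target frame: (9527/25) × (30) = 57162/5 ≈ 11432.400 → 11432.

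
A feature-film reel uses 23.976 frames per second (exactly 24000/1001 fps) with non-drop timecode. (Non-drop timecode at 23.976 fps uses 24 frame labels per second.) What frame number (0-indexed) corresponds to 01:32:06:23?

132647

Total seconds to the label: (1 × 3600 + 32 × 60 + 6) = 5526.
Frame index = 5526 × 24 + 23 = 132647.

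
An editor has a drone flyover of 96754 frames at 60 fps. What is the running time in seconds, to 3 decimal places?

1612.567 seconds

Running time = 96754 × 1/60 = 48377/30 s ≈ 1612.567 s.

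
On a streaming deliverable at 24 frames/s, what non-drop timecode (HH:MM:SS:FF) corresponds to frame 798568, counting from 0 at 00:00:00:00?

09:14:33:16

798568 ÷ 24 = 33273 full seconds, remainder 16 frames.
33273 s = 9 h 14 min 33 s.
Timecode: 09:14:33:16.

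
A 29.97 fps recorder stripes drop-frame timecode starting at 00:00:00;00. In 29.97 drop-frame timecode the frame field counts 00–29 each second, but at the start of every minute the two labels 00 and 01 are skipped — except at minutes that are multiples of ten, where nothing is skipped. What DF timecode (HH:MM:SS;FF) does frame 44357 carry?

00:24:40;01

Each 10-minute DF block holds 10 × 60 × 30 − 9 × 2 = 17982 frames. 44357 ÷ 17982 → 2 full blocks, remainder 8393.
Within the partial block the first minute is 1800 frames and each further minute 1798, so 4 further minute boundaries passed. Total skipped labels = 18 × 2 + 2 × 4 = 44.
Non-drop label index = 44357 + 44 = 44401; at 30 labels/s that is 00:24:40:01, i.e. DF 00:24:40;01.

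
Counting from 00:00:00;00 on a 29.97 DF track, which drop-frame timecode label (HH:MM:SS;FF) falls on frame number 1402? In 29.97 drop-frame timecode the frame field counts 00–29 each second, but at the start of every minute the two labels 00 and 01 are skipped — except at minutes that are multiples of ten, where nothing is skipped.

00:00:46;22

Each 10-minute DF block holds 10 × 60 × 30 − 9 × 2 = 17982 frames. 1402 ÷ 17982 → 0 full blocks, remainder 1402.
Within the partial block the first minute is 1800 frames and each further minute 1798, so 0 further minute boundaries passed. Total skipped labels = 18 × 0 + 2 × 0 = 0.
Non-drop label index = 1402 + 0 = 1402; at 30 labels/s that is 00:00:46:22, i.e. DF 00:00:46;22.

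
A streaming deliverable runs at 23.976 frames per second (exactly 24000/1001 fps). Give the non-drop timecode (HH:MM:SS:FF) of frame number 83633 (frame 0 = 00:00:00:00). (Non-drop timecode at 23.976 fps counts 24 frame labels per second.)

83633 ÷ 24 = 3484 full seconds, remainder 17 frames.
3484 s = 0 h 58 min 4 s.
Timecode: 00:58:04:17.

00:58:04:17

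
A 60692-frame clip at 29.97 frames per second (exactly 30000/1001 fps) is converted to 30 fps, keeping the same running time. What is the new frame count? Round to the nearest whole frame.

60753 frames

Frames at target rate = 60692 × (30) / (30000/1001) = 15188173/250 ≈ 60752.692.
Nearest whole frame: 60753.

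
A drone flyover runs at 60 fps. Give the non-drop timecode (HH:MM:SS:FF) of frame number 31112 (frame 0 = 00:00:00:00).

00:08:38:32

31112 ÷ 60 = 518 full seconds, remainder 32 frames.
518 s = 0 h 8 min 38 s.
Timecode: 00:08:38:32.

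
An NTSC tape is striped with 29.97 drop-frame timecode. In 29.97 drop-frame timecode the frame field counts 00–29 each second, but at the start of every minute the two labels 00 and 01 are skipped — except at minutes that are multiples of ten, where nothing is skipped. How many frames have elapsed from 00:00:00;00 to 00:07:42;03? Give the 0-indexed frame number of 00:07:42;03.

As if non-drop at 30 labels/s: (0 × 3600 + 7 × 60 + 42) × 30 + 3 = 13863.
Minute boundaries passed: 7; those not divisible by 10: 7 − 0 = 7; dropped labels = 2 × 7 = 14.
Actual frame index = 13863 − 14 = 13849.

13849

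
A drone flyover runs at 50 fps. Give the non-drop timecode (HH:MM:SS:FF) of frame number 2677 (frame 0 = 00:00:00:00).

2677 ÷ 50 = 53 full seconds, remainder 27 frames.
53 s = 0 h 0 min 53 s.
Timecode: 00:00:53:27.

00:00:53:27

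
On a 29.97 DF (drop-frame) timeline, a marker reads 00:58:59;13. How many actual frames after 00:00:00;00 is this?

As if non-drop at 30 labels/s: (0 × 3600 + 58 × 60 + 59) × 30 + 13 = 106183.
Minute boundaries passed: 58; those not divisible by 10: 58 − 5 = 53; dropped labels = 2 × 53 = 106.
Actual frame index = 106183 − 106 = 106077.

106077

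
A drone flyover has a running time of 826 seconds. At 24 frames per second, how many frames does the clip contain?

Frames = 826 × 24 = 19824.

19824 frames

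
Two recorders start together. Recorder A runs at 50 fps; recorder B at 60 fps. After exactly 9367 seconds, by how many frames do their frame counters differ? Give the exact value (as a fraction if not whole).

93670 frames

A emits 50 × 9367 = 468350 frames; B emits 60 × 9367 = 562020.
Difference = 93670 frames; B is ahead of A.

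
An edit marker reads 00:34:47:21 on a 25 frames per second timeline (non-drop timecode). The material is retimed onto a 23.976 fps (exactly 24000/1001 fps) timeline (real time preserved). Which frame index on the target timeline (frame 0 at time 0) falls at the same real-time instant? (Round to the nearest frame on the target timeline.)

frame 50058

Source frame index: (0×3600 + 34×60 + 47) × 25 + 21 = 52196.
Real time: 52196 / (25) = 52196/25 s.
Target frame: (52196/25) × (24000/1001) = 50108160/1001 ≈ 50058.102 → 50058.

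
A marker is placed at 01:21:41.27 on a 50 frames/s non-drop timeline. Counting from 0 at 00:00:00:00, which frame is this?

Total seconds to the label: (1 × 3600 + 21 × 60 + 41) = 4901.
Frame index = 4901 × 50 + 27 = 245077.

245077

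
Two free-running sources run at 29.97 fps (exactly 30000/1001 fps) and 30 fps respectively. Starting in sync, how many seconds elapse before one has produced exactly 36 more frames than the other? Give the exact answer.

1201.2 seconds

The gap grows by |30 − 30000/1001| = 30/1001 frames per second.
Time for a 36-frame gap: 36 ÷ (30/1001) = 1201.2 s.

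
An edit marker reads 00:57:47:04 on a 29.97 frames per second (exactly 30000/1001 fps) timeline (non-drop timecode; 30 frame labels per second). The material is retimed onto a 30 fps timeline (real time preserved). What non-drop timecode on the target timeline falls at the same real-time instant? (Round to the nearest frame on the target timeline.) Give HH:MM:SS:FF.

Source frame index: (0×3600 + 57×60 + 47) × 30 + 4 = 104014.
Real time: 104014 / (30000/1001) = 52059007/15000 s.
Target frame: (52059007/15000) × (30) = 52059007/500 ≈ 104118.014 → 104118.
At 30 labels/s: frame 104118 → 00:57:50:18.

00:57:50:18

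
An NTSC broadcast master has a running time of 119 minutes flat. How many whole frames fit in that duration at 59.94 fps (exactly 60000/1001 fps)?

119 min = 7140 s.
Frames = 7140 × 60000/1001 = 61200000/143 ≈ 427972.0280.
Complete frames: 427972.

427972 frames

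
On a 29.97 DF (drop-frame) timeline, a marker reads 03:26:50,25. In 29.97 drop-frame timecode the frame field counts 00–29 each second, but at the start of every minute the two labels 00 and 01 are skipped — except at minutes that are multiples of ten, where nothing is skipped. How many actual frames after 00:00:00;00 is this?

371953

As if non-drop at 30 labels/s: (3 × 3600 + 26 × 60 + 50) × 30 + 25 = 372325.
Minute boundaries passed: 206; those not divisible by 10: 206 − 20 = 186; dropped labels = 2 × 186 = 372.
Actual frame index = 372325 − 372 = 371953.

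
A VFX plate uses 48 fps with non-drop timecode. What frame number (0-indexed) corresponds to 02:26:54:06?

Total seconds to the label: (2 × 3600 + 26 × 60 + 54) = 8814.
Frame index = 8814 × 48 + 6 = 423078.

frame 423078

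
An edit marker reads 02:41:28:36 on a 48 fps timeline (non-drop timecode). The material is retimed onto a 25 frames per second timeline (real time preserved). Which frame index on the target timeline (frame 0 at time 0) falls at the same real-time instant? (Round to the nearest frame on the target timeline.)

frame 242219

Source frame index: (2×3600 + 41×60 + 28) × 48 + 36 = 465060.
Real time: 465060 / (48) = 38755/4 s.
Target frame: (38755/4) × (25) = 968875/4 ≈ 242218.750 → 242219.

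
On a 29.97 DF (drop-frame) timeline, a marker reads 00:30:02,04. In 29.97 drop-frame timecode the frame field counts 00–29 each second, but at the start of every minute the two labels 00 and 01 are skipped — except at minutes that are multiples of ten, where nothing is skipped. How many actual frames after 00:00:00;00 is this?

As if non-drop at 30 labels/s: (0 × 3600 + 30 × 60 + 2) × 30 + 4 = 54064.
Minute boundaries passed: 30; those not divisible by 10: 30 − 3 = 27; dropped labels = 2 × 27 = 54.
Actual frame index = 54064 − 54 = 54010.

54010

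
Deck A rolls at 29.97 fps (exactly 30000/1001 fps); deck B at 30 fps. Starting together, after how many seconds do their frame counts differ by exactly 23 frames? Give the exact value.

The gap grows by |30 − 30000/1001| = 30/1001 frames per second.
Time for a 23-frame gap: 23 ÷ (30/1001) = 23023/30 s.

23023/30 seconds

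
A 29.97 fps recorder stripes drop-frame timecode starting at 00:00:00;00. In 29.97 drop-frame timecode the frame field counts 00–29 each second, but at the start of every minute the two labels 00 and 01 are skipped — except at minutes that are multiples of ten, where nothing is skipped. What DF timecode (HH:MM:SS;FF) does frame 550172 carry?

Ten DF minutes hold 17982 frames, so frame 550172 lies in block 30 (frames 539460–557441) with 10712 frames into that block.
The block's first minute is 1800 frames and the rest 1798 each; 10712 frames reaches minute 5, so 30 × 18 + 5 × 2 = 550 labels have been skipped so far.
Adding those back, label number 550172 + 550 = 550722 at 30 labels/s is 18357 s + 12 f = 5 h 5 min 57 s frame 12, i.e. 05:05:57;12.

05:05:57;12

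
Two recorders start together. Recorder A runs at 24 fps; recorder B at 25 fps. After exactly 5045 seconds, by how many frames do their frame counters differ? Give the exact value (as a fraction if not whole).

A emits 24 × 5045 = 121080 frames; B emits 25 × 5045 = 126125.
Difference = 5045 frames; B is ahead of A.

5045 frames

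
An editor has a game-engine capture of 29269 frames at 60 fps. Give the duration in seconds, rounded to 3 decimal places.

487.817 seconds

Running time = 29269 × 1/60 = 29269/60 s ≈ 487.817 s.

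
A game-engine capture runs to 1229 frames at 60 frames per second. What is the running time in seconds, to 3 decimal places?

20.483 seconds

Running time = 1229 × 1/60 = 1229/60 s ≈ 20.483 s.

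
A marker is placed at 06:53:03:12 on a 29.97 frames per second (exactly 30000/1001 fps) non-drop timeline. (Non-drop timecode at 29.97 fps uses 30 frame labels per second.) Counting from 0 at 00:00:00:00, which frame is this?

743502

Total seconds to the label: (6 × 3600 + 53 × 60 + 3) = 24783.
Frame index = 24783 × 30 + 12 = 743502.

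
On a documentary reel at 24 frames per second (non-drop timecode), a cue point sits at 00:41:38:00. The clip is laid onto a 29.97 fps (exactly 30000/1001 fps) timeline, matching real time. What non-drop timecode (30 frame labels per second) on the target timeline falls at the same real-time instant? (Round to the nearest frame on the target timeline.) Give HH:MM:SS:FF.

00:41:35:15

Source frame index: (0×3600 + 41×60 + 38) × 24 + 0 = 59952.
Real time: 59952 / (24) = 2498 s.
Target frame: (2498) × (30000/1001) = 74940000/1001 ≈ 74865.135 → 74865.
At 30 labels/s: frame 74865 → 00:41:35:15.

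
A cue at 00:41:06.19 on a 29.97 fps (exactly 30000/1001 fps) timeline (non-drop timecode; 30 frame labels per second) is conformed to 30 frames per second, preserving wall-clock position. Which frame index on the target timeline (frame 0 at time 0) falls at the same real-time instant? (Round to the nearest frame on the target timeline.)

Source frame index: (0×3600 + 41×60 + 6) × 30 + 19 = 73999.
Real time: 73999 / (30000/1001) = 74072999/30000 s.
Target frame: (74072999/30000) × (30) = 74072999/1000 ≈ 74072.999 → 74073.

frame 74073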